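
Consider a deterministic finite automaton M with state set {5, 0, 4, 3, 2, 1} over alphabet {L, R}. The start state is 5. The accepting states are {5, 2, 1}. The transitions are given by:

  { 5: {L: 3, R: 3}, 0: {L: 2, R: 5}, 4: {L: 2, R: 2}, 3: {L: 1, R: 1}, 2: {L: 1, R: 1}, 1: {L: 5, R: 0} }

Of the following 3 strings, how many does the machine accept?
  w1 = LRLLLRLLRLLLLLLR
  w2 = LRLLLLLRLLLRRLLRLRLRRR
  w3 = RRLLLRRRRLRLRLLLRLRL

1

w1: 5 → 3 → 1 → 5 → 3 → 1 → 0 → 2 → 1 → 0 → 2 → 1 → 5 → 3 → 1 → 5 → 3  → end 3, rejected
w2: 5 → 3 → 1 → 5 → 3 → 1 → 5 → 3 → 1 → 5 → 3 → 1 → 0 → 5 → 3 → 1 → 0 → 2 → 1 → 5 → 3 → 1 → 0  → end 0, rejected
w3: 5 → 3 → 1 → 5 → 3 → 1 → 0 → 5 → 3 → 1 → 5 → 3 → 1 → 0 → 2 → 1 → 5 → 3 → 1 → 0 → 2  → end 2, accepted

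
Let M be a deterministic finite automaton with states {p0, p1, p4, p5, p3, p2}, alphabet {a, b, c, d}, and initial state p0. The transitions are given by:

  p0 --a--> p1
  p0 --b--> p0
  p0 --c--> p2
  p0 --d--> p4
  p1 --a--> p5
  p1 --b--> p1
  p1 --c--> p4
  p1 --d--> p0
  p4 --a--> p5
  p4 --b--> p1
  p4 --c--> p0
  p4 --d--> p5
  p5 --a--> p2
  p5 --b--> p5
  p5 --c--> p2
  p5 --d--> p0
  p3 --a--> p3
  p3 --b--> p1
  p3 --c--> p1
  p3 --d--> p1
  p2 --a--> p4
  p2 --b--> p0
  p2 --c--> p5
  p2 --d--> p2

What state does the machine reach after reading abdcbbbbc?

p2

start at p0
read 'a': p0 → p1
read 'b': p1 → p1
read 'd': p1 → p0
read 'c': p0 → p2
read 'b': p2 → p0
read 'b': p0 → p0
read 'b': p0 → p0
read 'b': p0 → p0
read 'c': p0 → p2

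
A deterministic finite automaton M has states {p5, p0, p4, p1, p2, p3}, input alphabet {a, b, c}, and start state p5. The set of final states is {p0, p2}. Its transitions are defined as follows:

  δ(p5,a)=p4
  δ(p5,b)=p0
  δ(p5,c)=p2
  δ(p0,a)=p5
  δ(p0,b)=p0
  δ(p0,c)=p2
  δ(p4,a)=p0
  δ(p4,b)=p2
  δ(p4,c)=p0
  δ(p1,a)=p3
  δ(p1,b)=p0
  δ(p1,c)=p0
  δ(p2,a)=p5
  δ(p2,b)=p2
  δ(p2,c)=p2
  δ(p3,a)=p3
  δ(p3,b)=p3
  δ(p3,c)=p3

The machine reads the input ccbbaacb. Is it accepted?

Trace: p5 -c-> p2 -c-> p2 -b-> p2 -b-> p2 -a-> p5 -a-> p4 -c-> p0 -b-> p0
End state p0 is accepting.

Yes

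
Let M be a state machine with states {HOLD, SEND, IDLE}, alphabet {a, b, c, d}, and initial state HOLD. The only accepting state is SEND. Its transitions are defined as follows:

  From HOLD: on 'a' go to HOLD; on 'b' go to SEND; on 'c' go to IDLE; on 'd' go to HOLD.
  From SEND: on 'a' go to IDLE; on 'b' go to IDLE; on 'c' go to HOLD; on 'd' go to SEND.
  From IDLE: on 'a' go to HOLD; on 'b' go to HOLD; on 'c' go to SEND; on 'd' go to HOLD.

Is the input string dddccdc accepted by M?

Trace: HOLD -d-> HOLD -d-> HOLD -d-> HOLD -c-> IDLE -c-> SEND -d-> SEND -c-> HOLD
End state HOLD is not accepting.

No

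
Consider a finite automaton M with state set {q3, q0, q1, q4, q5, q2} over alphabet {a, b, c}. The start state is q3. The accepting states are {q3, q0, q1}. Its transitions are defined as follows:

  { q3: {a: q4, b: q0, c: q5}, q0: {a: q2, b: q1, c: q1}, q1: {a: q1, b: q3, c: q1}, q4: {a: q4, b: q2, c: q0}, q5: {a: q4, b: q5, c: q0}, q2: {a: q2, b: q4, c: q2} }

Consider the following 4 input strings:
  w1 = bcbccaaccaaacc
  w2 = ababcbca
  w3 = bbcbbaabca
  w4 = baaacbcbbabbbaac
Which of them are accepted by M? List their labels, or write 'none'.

w1: Trace: q3 -b-> q0 -c-> q1 -b-> q3 -c-> q5 -c-> q0 -a-> q2 -a-> q2 -c-> q2 -c-> q2 -a-> q2 -a-> q2 -a-> q2 -c-> q2 -c-> q2  → end q2, rejected
w2: Trace: q3 -a-> q4 -b-> q2 -a-> q2 -b-> q4 -c-> q0 -b-> q1 -c-> q1 -a-> q1  → end q1, accepted
w3: Trace: q3 -b-> q0 -b-> q1 -c-> q1 -b-> q3 -b-> q0 -a-> q2 -a-> q2 -b-> q4 -c-> q0 -a-> q2  → end q2, rejected
w4: Trace: q3 -b-> q0 -a-> q2 -a-> q2 -a-> q2 -c-> q2 -b-> q4 -c-> q0 -b-> q1 -b-> q3 -a-> q4 -b-> q2 -b-> q4 -b-> q2 -a-> q2 -a-> q2 -c-> q2  → end q2, rejected

w2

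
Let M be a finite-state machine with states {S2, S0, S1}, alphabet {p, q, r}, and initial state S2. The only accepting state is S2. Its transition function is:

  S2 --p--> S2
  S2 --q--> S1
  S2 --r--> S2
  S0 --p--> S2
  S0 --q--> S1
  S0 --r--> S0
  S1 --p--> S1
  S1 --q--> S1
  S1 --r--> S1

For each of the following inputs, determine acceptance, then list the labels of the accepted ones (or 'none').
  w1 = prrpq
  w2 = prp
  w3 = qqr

w1:
  start at S2
  read 'p': S2 → S2
  read 'r': S2 → S2
  read 'r': S2 → S2
  read 'p': S2 → S2
  read 'q': S2 → S1
  end S1, rejected
w2:
  start at S2
  read 'p': S2 → S2
  read 'r': S2 → S2
  read 'p': S2 → S2
  end S2, accepted
w3:
  start at S2
  read 'q': S2 → S1
  read 'q': S1 → S1
  read 'r': S1 → S1
  end S1, rejected

w2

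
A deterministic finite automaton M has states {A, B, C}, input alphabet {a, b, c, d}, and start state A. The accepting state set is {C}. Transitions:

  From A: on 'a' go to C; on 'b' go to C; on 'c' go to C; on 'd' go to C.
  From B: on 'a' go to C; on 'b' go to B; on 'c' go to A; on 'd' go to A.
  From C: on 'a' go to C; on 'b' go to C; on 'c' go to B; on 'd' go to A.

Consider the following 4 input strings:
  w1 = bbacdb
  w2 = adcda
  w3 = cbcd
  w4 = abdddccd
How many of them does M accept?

2

w1:
  start at A
  read 'b': A → C
  read 'b': C → C
  read 'a': C → C
  read 'c': C → B
  read 'd': B → A
  read 'b': A → C
  end C, accepted
w2:
  start at A
  read 'a': A → C
  read 'd': C → A
  read 'c': A → C
  read 'd': C → A
  read 'a': A → C
  end C, accepted
w3:
  start at A
  read 'c': A → C
  read 'b': C → C
  read 'c': C → B
  read 'd': B → A
  end A, rejected
w4:
  start at A
  read 'a': A → C
  read 'b': C → C
  read 'd': C → A
  read 'd': A → C
  read 'd': C → A
  read 'c': A → C
  read 'c': C → B
  read 'd': B → A
  end A, rejected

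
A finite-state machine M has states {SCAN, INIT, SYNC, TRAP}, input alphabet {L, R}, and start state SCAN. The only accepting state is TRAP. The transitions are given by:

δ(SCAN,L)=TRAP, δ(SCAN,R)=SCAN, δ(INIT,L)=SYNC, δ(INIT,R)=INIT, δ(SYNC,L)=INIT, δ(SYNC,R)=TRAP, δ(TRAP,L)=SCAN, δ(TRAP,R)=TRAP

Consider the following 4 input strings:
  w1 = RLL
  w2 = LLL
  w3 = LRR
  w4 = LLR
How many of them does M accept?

2

w1: SCAN → SCAN → TRAP → SCAN  → end SCAN, rejected
w2: SCAN → TRAP → SCAN → TRAP  → end TRAP, accepted
w3: SCAN → TRAP → TRAP → TRAP  → end TRAP, accepted
w4: SCAN → TRAP → SCAN → SCAN  → end SCAN, rejected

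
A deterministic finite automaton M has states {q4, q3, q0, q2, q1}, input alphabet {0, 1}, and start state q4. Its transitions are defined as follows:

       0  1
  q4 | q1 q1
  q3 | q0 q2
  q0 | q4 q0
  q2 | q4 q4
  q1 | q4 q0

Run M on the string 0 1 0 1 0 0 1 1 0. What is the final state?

q4 → q1 → q0 → q4 → q1 → q4 → q1 → q0 → q0 → q4

q4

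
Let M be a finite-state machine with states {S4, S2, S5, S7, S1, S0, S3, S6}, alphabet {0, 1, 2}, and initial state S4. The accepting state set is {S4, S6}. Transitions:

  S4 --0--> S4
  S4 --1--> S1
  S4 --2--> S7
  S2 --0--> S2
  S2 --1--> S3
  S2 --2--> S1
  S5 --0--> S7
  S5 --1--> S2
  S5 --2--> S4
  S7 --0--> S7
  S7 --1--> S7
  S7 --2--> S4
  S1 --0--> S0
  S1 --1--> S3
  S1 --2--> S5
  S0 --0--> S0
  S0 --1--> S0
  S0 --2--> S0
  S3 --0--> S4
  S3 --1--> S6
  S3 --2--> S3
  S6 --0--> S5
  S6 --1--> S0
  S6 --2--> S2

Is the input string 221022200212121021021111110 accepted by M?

Trace: S4 -2-> S7 -2-> S4 -1-> S1 -0-> S0 -2-> S0 -2-> S0 -2-> S0 -0-> S0 -0-> S0 -2-> S0 -1-> S0 -2-> S0 -1-> S0 -2-> S0 -1-> S0 -0-> S0 -2-> S0 -1-> S0 -0-> S0 -2-> S0 -1-> S0 -1-> S0 -1-> S0 -1-> S0 -1-> S0 -1-> S0 -0-> S0
End state S0 is not accepting.

No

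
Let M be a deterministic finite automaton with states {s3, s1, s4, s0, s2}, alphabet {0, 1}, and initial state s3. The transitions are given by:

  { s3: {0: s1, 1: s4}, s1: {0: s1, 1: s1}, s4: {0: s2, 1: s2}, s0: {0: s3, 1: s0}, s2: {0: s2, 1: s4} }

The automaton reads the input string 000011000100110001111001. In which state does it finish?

s1

s3 → s1 → s1 → s1 → s1 → s1 → s1 → s1 → s1 → s1 → s1 → s1 → s1 → s1 → s1 → s1 → s1 → s1 → s1 → s1 → s1 → s1 → s1 → s1 → s1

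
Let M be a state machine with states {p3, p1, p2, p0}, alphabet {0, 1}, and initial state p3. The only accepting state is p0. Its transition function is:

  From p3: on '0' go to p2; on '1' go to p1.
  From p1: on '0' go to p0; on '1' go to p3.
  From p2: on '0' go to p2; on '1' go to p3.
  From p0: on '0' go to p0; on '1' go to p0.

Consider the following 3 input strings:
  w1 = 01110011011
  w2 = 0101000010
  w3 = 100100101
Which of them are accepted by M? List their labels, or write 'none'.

w1: p3 → p2 → p3 → p1 → p3 → p2 → p2 → p3 → p1 → p0 → p0 → p0  → end p0, accepted
w2: p3 → p2 → p3 → p2 → p3 → p2 → p2 → p2 → p2 → p3 → p2  → end p2, rejected
w3: p3 → p1 → p0 → p0 → p0 → p0 → p0 → p0 → p0 → p0  → end p0, accepted

w1, w3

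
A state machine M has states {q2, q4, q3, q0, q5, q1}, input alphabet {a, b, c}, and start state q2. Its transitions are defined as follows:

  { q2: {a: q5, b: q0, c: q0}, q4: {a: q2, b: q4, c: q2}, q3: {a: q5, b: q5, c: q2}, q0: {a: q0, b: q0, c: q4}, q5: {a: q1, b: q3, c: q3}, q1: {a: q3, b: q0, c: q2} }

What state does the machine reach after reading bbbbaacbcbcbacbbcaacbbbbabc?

q2

Trace: q2 -b-> q0 -b-> q0 -b-> q0 -b-> q0 -a-> q0 -a-> q0 -c-> q4 -b-> q4 -c-> q2 -b-> q0 -c-> q4 -b-> q4 -a-> q2 -c-> q0 -b-> q0 -b-> q0 -c-> q4 -a-> q2 -a-> q5 -c-> q3 -b-> q5 -b-> q3 -b-> q5 -b-> q3 -a-> q5 -b-> q3 -c-> q2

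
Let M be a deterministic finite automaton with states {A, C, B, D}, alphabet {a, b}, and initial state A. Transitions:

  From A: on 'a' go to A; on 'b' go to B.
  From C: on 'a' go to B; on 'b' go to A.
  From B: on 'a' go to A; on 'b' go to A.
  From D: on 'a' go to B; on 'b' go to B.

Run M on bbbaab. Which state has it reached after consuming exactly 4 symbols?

A

A → B → A → B → A
After 4 symbols: A.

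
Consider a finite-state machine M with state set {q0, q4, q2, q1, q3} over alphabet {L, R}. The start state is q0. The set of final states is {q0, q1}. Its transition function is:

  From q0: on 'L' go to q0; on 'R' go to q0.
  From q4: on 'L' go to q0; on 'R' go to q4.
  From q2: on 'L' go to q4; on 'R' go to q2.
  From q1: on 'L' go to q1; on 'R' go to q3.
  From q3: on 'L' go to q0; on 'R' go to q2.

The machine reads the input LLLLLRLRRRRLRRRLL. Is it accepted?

Yes

q0 → q0 → q0 → q0 → q0 → q0 → q0 → q0 → q0 → q0 → q0 → q0 → q0 → q0 → q0 → q0 → q0 → q0
End state q0 is accepting.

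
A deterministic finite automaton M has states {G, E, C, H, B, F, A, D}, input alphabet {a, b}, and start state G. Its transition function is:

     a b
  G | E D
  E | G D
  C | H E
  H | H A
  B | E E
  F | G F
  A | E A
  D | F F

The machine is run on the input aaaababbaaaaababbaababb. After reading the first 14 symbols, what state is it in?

D

Trace: G -a-> E -a-> G -a-> E -a-> G -b-> D -a-> F -b-> F -b-> F -a-> G -a-> E -a-> G -a-> E -a-> G -b-> D
After 14 symbols: D.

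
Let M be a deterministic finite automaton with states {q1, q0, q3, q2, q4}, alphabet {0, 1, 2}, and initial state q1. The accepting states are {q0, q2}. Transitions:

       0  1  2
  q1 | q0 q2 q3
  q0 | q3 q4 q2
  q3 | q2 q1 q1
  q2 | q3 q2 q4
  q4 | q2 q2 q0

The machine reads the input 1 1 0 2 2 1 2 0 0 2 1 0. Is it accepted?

Trace: q1 -1-> q2 -1-> q2 -0-> q3 -2-> q1 -2-> q3 -1-> q1 -2-> q3 -0-> q2 -0-> q3 -2-> q1 -1-> q2 -0-> q3
End state q3 is not accepting.

No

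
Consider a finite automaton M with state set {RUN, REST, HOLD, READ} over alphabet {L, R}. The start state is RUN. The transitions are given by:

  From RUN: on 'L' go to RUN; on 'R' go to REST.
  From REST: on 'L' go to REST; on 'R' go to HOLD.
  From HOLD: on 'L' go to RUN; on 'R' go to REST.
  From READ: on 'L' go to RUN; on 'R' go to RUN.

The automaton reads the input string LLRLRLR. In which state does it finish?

start at RUN
read 'L': RUN → RUN
read 'L': RUN → RUN
read 'R': RUN → REST
read 'L': REST → REST
read 'R': REST → HOLD
read 'L': HOLD → RUN
read 'R': RUN → REST

REST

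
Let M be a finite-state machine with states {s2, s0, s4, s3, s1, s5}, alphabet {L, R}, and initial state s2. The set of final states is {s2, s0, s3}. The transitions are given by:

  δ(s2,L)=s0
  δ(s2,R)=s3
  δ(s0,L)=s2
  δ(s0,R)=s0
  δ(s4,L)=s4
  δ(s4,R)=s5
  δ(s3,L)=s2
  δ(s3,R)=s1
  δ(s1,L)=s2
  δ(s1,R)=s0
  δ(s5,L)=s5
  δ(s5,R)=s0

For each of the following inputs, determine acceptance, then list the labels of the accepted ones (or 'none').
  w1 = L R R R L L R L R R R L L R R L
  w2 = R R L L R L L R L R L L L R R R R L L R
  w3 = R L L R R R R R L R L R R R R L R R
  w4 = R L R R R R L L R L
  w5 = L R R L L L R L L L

w1, w2, w4, w5

w1: s2 → s0 → s0 → s0 → s0 → s2 → s0 → s0 → s2 → s3 → s1 → s0 → s2 → s0 → s0 → s0 → s2  → end s2, accepted
w2: s2 → s3 → s1 → s2 → s0 → s0 → s2 → s0 → s0 → s2 → s3 → s2 → s0 → s2 → s3 → s1 → s0 → s0 → s2 → s0 → s0  → end s0, accepted
w3: s2 → s3 → s2 → s0 → s0 → s0 → s0 → s0 → s0 → s2 → s3 → s2 → s3 → s1 → s0 → s0 → s2 → s3 → s1  → end s1, rejected
w4: s2 → s3 → s2 → s3 → s1 → s0 → s0 → s2 → s0 → s0 → s2  → end s2, accepted
w5: s2 → s0 → s0 → s0 → s2 → s0 → s2 → s3 → s2 → s0 → s2  → end s2, accepted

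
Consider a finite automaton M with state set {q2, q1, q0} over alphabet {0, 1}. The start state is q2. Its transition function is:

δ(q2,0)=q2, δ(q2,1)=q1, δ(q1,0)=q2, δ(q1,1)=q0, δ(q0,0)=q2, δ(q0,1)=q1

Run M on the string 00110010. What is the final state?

q2 → q2 → q2 → q1 → q0 → q2 → q2 → q1 → q2

q2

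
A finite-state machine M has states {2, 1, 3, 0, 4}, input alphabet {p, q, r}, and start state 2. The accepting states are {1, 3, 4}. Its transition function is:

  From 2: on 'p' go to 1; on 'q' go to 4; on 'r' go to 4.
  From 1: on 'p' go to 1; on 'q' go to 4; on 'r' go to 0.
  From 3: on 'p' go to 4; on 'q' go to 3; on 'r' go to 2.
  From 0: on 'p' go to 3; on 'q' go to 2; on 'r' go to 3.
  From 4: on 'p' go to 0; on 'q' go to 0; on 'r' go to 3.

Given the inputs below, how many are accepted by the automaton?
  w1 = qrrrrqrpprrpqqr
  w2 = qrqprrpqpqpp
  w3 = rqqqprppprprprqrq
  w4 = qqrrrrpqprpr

w1:
  start at 2
  read 'q': 2 → 4
  read 'r': 4 → 3
  read 'r': 3 → 2
  read 'r': 2 → 4
  read 'r': 4 → 3
  read 'q': 3 → 3
  read 'r': 3 → 2
  read 'p': 2 → 1
  read 'p': 1 → 1
  read 'r': 1 → 0
  read 'r': 0 → 3
  read 'p': 3 → 4
  read 'q': 4 → 0
  read 'q': 0 → 2
  read 'r': 2 → 4
  end 4, accepted
w2:
  start at 2
  read 'q': 2 → 4
  read 'r': 4 → 3
  read 'q': 3 → 3
  read 'p': 3 → 4
  read 'r': 4 → 3
  read 'r': 3 → 2
  read 'p': 2 → 1
  read 'q': 1 → 4
  read 'p': 4 → 0
  read 'q': 0 → 2
  read 'p': 2 → 1
  read 'p': 1 → 1
  end 1, accepted
w3:
  start at 2
  read 'r': 2 → 4
  read 'q': 4 → 0
  read 'q': 0 → 2
  read 'q': 2 → 4
  read 'p': 4 → 0
  read 'r': 0 → 3
  read 'p': 3 → 4
  read 'p': 4 → 0
  read 'p': 0 → 3
  read 'r': 3 → 2
  read 'p': 2 → 1
  read 'r': 1 → 0
  read 'p': 0 → 3
  read 'r': 3 → 2
  read 'q': 2 → 4
  read 'r': 4 → 3
  read 'q': 3 → 3
  end 3, accepted
w4:
  start at 2
  read 'q': 2 → 4
  read 'q': 4 → 0
  read 'r': 0 → 3
  read 'r': 3 → 2
  read 'r': 2 → 4
  read 'r': 4 → 3
  read 'p': 3 → 4
  read 'q': 4 → 0
  read 'p': 0 → 3
  read 'r': 3 → 2
  read 'p': 2 → 1
  read 'r': 1 → 0
  end 0, rejected

3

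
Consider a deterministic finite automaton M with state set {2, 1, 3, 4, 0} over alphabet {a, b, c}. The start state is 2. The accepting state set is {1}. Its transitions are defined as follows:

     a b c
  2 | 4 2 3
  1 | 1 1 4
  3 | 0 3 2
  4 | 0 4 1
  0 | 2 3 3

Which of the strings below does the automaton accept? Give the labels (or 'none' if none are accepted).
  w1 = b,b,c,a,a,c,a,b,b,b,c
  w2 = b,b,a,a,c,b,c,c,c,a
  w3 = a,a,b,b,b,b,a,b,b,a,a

w1: Trace: 2 -b-> 2 -b-> 2 -c-> 3 -a-> 0 -a-> 2 -c-> 3 -a-> 0 -b-> 3 -b-> 3 -b-> 3 -c-> 2  → end 2, rejected
w2: Trace: 2 -b-> 2 -b-> 2 -a-> 4 -a-> 0 -c-> 3 -b-> 3 -c-> 2 -c-> 3 -c-> 2 -a-> 4  → end 4, rejected
w3: Trace: 2 -a-> 4 -a-> 0 -b-> 3 -b-> 3 -b-> 3 -b-> 3 -a-> 0 -b-> 3 -b-> 3 -a-> 0 -a-> 2  → end 2, rejected

none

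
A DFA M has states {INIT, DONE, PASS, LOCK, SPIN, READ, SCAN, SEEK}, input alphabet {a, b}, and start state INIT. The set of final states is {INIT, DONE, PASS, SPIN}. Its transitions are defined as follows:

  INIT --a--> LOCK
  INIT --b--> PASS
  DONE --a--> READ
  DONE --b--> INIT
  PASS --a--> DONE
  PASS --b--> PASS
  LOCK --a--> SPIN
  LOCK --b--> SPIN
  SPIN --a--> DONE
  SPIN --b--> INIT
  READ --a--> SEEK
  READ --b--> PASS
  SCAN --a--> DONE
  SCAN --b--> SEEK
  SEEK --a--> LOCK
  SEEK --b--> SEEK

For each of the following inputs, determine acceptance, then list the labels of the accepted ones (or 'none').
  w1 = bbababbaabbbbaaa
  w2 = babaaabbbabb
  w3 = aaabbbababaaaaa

w1: Trace: INIT -b-> PASS -b-> PASS -a-> DONE -b-> INIT -a-> LOCK -b-> SPIN -b-> INIT -a-> LOCK -a-> SPIN -b-> INIT -b-> PASS -b-> PASS -b-> PASS -a-> DONE -a-> READ -a-> SEEK  → end SEEK, rejected
w2: Trace: INIT -b-> PASS -a-> DONE -b-> INIT -a-> LOCK -a-> SPIN -a-> DONE -b-> INIT -b-> PASS -b-> PASS -a-> DONE -b-> INIT -b-> PASS  → end PASS, accepted
w3: Trace: INIT -a-> LOCK -a-> SPIN -a-> DONE -b-> INIT -b-> PASS -b-> PASS -a-> DONE -b-> INIT -a-> LOCK -b-> SPIN -a-> DONE -a-> READ -a-> SEEK -a-> LOCK -a-> SPIN  → end SPIN, accepted

w2, w3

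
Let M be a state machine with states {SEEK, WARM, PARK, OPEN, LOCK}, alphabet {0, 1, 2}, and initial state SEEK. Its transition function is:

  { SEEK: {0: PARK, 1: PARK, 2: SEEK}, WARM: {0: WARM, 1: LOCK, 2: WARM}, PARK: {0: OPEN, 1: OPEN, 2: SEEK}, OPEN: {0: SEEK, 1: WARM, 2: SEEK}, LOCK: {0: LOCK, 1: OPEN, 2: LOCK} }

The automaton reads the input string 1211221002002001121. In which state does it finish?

start at SEEK
read '1': SEEK → PARK
read '2': PARK → SEEK
read '1': SEEK → PARK
read '1': PARK → OPEN
read '2': OPEN → SEEK
read '2': SEEK → SEEK
read '1': SEEK → PARK
read '0': PARK → OPEN
read '0': OPEN → SEEK
read '2': SEEK → SEEK
read '0': SEEK → PARK
read '0': PARK → OPEN
read '2': OPEN → SEEK
read '0': SEEK → PARK
read '0': PARK → OPEN
read '1': OPEN → WARM
read '1': WARM → LOCK
read '2': LOCK → LOCK
read '1': LOCK → OPEN

OPEN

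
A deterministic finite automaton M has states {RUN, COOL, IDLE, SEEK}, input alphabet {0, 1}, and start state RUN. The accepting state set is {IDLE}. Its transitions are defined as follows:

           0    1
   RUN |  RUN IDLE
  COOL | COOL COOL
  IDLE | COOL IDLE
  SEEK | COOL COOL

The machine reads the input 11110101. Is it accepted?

RUN → IDLE → IDLE → IDLE → IDLE → COOL → COOL → COOL → COOL
End state COOL is not accepting.

No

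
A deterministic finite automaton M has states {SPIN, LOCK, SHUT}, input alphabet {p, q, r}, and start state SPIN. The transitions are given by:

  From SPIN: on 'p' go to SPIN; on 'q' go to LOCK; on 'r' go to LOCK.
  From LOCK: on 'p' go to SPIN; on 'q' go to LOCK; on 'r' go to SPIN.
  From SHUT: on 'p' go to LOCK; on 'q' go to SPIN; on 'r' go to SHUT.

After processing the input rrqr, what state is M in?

Trace: SPIN -r-> LOCK -r-> SPIN -q-> LOCK -r-> SPIN

SPIN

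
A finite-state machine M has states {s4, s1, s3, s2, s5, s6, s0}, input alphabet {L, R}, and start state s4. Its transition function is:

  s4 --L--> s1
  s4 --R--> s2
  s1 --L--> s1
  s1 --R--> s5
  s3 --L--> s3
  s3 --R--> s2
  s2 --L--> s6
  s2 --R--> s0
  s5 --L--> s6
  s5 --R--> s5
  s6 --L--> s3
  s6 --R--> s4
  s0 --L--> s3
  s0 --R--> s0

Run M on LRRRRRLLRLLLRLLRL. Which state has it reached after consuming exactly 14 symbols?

start at s4
read 'L': s4 → s1
read 'R': s1 → s5
read 'R': s5 → s5
read 'R': s5 → s5
read 'R': s5 → s5
read 'R': s5 → s5
read 'L': s5 → s6
read 'L': s6 → s3
read 'R': s3 → s2
read 'L': s2 → s6
read 'L': s6 → s3
read 'L': s3 → s3
read 'R': s3 → s2
read 'L': s2 → s6
After 14 symbols: s6.

s6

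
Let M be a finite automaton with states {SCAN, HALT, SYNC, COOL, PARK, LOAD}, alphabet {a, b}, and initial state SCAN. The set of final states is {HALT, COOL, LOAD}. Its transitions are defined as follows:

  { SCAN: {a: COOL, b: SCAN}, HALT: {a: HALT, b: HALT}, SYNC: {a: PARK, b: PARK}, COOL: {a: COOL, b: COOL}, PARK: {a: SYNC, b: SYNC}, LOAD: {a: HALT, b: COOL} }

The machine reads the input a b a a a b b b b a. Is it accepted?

Yes

SCAN → COOL → COOL → COOL → COOL → COOL → COOL → COOL → COOL → COOL → COOL
End state COOL is accepting.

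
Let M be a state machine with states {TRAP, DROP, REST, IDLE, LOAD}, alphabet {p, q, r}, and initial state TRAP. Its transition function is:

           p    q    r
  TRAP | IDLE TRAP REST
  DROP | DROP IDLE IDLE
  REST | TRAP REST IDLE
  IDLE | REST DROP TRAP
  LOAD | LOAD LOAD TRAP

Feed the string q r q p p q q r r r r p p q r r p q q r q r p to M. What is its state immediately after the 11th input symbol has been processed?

Trace: TRAP -q-> TRAP -r-> REST -q-> REST -p-> TRAP -p-> IDLE -q-> DROP -q-> IDLE -r-> TRAP -r-> REST -r-> IDLE -r-> TRAP
After 11 symbols: TRAP.

TRAP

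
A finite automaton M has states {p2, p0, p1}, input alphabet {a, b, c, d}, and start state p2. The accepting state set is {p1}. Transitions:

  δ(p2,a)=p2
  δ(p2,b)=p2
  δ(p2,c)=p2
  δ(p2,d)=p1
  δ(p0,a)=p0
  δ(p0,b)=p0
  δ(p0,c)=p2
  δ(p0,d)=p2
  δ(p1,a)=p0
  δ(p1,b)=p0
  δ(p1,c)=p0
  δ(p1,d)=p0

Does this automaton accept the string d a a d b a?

No

p2 → p1 → p0 → p0 → p2 → p2 → p2
End state p2 is not accepting.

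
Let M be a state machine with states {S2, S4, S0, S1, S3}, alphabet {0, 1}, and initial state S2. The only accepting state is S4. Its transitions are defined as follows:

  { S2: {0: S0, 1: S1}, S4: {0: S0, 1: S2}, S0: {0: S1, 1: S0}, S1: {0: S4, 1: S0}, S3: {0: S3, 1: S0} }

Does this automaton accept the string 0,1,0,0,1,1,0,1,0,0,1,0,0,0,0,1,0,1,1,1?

start at S2
read '0': S2 → S0
read '1': S0 → S0
read '0': S0 → S1
read '0': S1 → S4
read '1': S4 → S2
read '1': S2 → S1
read '0': S1 → S4
read '1': S4 → S2
read '0': S2 → S0
read '0': S0 → S1
read '1': S1 → S0
read '0': S0 → S1
read '0': S1 → S4
read '0': S4 → S0
read '0': S0 → S1
read '1': S1 → S0
read '0': S0 → S1
read '1': S1 → S0
read '1': S0 → S0
read '1': S0 → S0
End state S0 is not accepting.

No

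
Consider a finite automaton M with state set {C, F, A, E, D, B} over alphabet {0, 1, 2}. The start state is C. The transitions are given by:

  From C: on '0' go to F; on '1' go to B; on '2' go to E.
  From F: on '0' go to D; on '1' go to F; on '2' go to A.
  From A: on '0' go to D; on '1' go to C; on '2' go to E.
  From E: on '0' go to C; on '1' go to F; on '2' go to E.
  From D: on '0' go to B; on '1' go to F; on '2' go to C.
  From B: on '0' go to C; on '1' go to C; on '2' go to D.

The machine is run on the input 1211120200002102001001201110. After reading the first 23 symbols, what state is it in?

E

start at C
read '1': C → B
read '2': B → D
read '1': D → F
read '1': F → F
read '1': F → F
read '2': F → A
read '0': A → D
read '2': D → C
read '0': C → F
read '0': F → D
read '0': D → B
read '0': B → C
read '2': C → E
read '1': E → F
read '0': F → D
read '2': D → C
read '0': C → F
read '0': F → D
read '1': D → F
read '0': F → D
read '0': D → B
read '1': B → C
read '2': C → E
After 23 symbols: E.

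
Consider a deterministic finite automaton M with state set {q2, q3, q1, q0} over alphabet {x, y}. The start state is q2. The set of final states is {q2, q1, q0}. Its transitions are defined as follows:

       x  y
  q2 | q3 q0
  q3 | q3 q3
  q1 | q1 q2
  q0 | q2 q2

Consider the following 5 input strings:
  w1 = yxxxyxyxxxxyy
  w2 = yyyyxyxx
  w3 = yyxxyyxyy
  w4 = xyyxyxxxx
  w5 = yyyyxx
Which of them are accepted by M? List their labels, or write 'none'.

w1: q2 → q0 → q2 → q3 → q3 → q3 → q3 → q3 → q3 → q3 → q3 → q3 → q3 → q3  → end q3, rejected
w2: q2 → q0 → q2 → q0 → q2 → q3 → q3 → q3 → q3  → end q3, rejected
w3: q2 → q0 → q2 → q3 → q3 → q3 → q3 → q3 → q3 → q3  → end q3, rejected
w4: q2 → q3 → q3 → q3 → q3 → q3 → q3 → q3 → q3 → q3  → end q3, rejected
w5: q2 → q0 → q2 → q0 → q2 → q3 → q3  → end q3, rejected

none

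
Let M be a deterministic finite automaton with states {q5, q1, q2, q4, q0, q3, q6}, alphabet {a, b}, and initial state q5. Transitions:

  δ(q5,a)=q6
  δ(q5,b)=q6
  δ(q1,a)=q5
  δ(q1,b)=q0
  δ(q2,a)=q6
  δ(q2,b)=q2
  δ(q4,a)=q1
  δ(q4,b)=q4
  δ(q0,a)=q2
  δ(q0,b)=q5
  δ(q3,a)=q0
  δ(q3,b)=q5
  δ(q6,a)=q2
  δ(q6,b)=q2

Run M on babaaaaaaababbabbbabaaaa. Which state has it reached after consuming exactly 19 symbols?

Trace: q5 -b-> q6 -a-> q2 -b-> q2 -a-> q6 -a-> q2 -a-> q6 -a-> q2 -a-> q6 -a-> q2 -a-> q6 -b-> q2 -a-> q6 -b-> q2 -b-> q2 -a-> q6 -b-> q2 -b-> q2 -b-> q2 -a-> q6
After 19 symbols: q6.

q6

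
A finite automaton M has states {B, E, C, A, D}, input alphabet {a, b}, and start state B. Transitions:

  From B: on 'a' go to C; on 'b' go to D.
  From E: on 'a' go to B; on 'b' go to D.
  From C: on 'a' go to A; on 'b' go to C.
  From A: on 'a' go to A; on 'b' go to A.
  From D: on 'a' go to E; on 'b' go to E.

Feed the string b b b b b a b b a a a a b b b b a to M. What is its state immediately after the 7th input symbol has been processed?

D

start at B
read 'b': B → D
read 'b': D → E
read 'b': E → D
read 'b': D → E
read 'b': E → D
read 'a': D → E
read 'b': E → D
After 7 symbols: D.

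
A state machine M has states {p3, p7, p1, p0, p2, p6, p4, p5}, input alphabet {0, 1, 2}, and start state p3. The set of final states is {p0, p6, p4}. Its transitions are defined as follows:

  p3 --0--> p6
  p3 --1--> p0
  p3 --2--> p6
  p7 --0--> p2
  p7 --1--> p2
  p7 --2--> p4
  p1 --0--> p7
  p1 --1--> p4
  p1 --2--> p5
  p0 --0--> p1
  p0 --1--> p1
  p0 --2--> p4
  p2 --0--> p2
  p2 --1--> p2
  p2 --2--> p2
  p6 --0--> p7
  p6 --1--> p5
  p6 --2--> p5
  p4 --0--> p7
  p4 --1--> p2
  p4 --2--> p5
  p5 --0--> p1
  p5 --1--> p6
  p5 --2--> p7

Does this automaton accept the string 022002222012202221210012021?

p3 → p6 → p5 → p7 → p2 → p2 → p2 → p2 → p2 → p2 → p2 → p2 → p2 → p2 → p2 → p2 → p2 → p2 → p2 → p2 → p2 → p2 → p2 → p2 → p2 → p2 → p2 → p2
End state p2 is not accepting.

No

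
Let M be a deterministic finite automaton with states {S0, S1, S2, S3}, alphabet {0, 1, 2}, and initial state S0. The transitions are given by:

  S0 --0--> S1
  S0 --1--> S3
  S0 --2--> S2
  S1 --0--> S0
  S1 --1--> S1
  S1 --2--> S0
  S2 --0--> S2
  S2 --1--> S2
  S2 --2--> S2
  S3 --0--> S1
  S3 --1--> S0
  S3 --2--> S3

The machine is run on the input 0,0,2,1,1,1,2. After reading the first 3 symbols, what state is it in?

S2

S0 → S1 → S0 → S2
After 3 symbols: S2.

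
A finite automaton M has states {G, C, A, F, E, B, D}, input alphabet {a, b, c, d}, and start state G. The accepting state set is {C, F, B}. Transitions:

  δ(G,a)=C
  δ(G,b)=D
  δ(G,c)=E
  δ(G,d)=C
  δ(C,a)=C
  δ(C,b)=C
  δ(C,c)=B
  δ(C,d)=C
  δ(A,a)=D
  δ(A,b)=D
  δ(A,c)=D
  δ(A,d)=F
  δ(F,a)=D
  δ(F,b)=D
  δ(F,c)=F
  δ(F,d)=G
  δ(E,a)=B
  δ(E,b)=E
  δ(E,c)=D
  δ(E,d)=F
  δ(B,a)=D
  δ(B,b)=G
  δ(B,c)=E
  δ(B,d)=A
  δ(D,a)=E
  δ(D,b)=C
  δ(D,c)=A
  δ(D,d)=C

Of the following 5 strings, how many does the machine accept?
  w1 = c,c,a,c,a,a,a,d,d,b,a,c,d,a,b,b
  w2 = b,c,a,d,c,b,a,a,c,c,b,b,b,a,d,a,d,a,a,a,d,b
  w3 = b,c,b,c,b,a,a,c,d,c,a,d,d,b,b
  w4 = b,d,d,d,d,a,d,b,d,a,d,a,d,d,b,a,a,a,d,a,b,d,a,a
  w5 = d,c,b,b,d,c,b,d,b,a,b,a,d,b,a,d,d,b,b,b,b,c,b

4

w1:
  start at G
  read 'c': G → E
  read 'c': E → D
  read 'a': D → E
  read 'c': E → D
  read 'a': D → E
  read 'a': E → B
  read 'a': B → D
  read 'd': D → C
  read 'd': C → C
  read 'b': C → C
  read 'a': C → C
  read 'c': C → B
  read 'd': B → A
  read 'a': A → D
  read 'b': D → C
  read 'b': C → C
  end C, accepted
w2:
  start at G
  read 'b': G → D
  read 'c': D → A
  read 'a': A → D
  read 'd': D → C
  read 'c': C → B
  read 'b': B → G
  read 'a': G → C
  read 'a': C → C
  read 'c': C → B
  read 'c': B → E
  read 'b': E → E
  read 'b': E → E
  read 'b': E → E
  read 'a': E → B
  read 'd': B → A
  read 'a': A → D
  read 'd': D → C
  read 'a': C → C
  read 'a': C → C
  read 'a': C → C
  read 'd': C → C
  read 'b': C → C
  end C, accepted
w3:
  start at G
  read 'b': G → D
  read 'c': D → A
  read 'b': A → D
  read 'c': D → A
  read 'b': A → D
  read 'a': D → E
  read 'a': E → B
  read 'c': B → E
  read 'd': E → F
  read 'c': F → F
  read 'a': F → D
  read 'd': D → C
  read 'd': C → C
  read 'b': C → C
  read 'b': C → C
  end C, accepted
w4:
  start at G
  read 'b': G → D
  read 'd': D → C
  read 'd': C → C
  read 'd': C → C
  read 'd': C → C
  read 'a': C → C
  read 'd': C → C
  read 'b': C → C
  read 'd': C → C
  read 'a': C → C
  read 'd': C → C
  read 'a': C → C
  read 'd': C → C
  read 'd': C → C
  read 'b': C → C
  read 'a': C → C
  read 'a': C → C
  read 'a': C → C
  read 'd': C → C
  read 'a': C → C
  read 'b': C → C
  read 'd': C → C
  read 'a': C → C
  read 'a': C → C
  end C, accepted
w5:
  start at G
  read 'd': G → C
  read 'c': C → B
  read 'b': B → G
  read 'b': G → D
  read 'd': D → C
  read 'c': C → B
  read 'b': B → G
  read 'd': G → C
  read 'b': C → C
  read 'a': C → C
  read 'b': C → C
  read 'a': C → C
  read 'd': C → C
  read 'b': C → C
  read 'a': C → C
  read 'd': C → C
  read 'd': C → C
  read 'b': C → C
  read 'b': C → C
  read 'b': C → C
  read 'b': C → C
  read 'c': C → B
  read 'b': B → G
  end G, rejected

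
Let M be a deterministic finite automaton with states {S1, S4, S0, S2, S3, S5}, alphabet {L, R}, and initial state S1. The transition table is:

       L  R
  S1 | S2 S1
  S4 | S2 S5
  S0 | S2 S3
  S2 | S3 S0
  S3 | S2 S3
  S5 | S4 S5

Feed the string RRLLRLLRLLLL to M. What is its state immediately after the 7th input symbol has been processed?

S3

Trace: S1 -R-> S1 -R-> S1 -L-> S2 -L-> S3 -R-> S3 -L-> S2 -L-> S3
After 7 symbols: S3.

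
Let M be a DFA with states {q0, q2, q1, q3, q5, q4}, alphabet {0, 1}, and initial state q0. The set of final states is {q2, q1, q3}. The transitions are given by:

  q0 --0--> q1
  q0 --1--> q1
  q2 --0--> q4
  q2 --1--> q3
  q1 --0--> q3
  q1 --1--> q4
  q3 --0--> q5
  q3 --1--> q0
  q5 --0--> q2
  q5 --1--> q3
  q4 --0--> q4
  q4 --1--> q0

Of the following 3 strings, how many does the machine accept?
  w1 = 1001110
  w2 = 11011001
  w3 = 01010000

3

w1: Trace: q0 -1-> q1 -0-> q3 -0-> q5 -1-> q3 -1-> q0 -1-> q1 -0-> q3  → end q3, accepted
w2: Trace: q0 -1-> q1 -1-> q4 -0-> q4 -1-> q0 -1-> q1 -0-> q3 -0-> q5 -1-> q3  → end q3, accepted
w3: Trace: q0 -0-> q1 -1-> q4 -0-> q4 -1-> q0 -0-> q1 -0-> q3 -0-> q5 -0-> q2  → end q2, accepted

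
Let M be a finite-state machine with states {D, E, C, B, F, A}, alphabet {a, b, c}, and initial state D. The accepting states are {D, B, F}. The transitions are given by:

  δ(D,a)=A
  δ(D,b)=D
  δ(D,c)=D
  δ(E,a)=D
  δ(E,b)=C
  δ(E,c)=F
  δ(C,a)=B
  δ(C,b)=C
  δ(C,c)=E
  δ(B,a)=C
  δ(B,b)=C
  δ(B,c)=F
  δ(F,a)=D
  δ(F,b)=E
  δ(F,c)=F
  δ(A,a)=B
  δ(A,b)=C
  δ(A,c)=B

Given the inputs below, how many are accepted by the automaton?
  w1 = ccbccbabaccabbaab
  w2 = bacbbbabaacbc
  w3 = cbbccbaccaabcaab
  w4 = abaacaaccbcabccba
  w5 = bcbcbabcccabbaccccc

1

w1: Trace: D -c-> D -c-> D -b-> D -c-> D -c-> D -b-> D -a-> A -b-> C -a-> B -c-> F -c-> F -a-> D -b-> D -b-> D -a-> A -a-> B -b-> C  → end C, rejected
w2: Trace: D -b-> D -a-> A -c-> B -b-> C -b-> C -b-> C -a-> B -b-> C -a-> B -a-> C -c-> E -b-> C -c-> E  → end E, rejected
w3: Trace: D -c-> D -b-> D -b-> D -c-> D -c-> D -b-> D -a-> A -c-> B -c-> F -a-> D -a-> A -b-> C -c-> E -a-> D -a-> A -b-> C  → end C, rejected
w4: Trace: D -a-> A -b-> C -a-> B -a-> C -c-> E -a-> D -a-> A -c-> B -c-> F -b-> E -c-> F -a-> D -b-> D -c-> D -c-> D -b-> D -a-> A  → end A, rejected
w5: Trace: D -b-> D -c-> D -b-> D -c-> D -b-> D -a-> A -b-> C -c-> E -c-> F -c-> F -a-> D -b-> D -b-> D -a-> A -c-> B -c-> F -c-> F -c-> F -c-> F  → end F, accepted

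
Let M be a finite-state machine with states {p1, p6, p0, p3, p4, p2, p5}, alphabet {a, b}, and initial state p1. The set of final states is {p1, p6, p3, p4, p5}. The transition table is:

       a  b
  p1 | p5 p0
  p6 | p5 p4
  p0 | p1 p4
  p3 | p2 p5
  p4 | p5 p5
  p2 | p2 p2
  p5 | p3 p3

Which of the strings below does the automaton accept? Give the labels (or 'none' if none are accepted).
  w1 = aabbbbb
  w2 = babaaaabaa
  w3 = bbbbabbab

w1:
  start at p1
  read 'a': p1 → p5
  read 'a': p5 → p3
  read 'b': p3 → p5
  read 'b': p5 → p3
  read 'b': p3 → p5
  read 'b': p5 → p3
  read 'b': p3 → p5
  end p5, accepted
w2:
  start at p1
  read 'b': p1 → p0
  read 'a': p0 → p1
  read 'b': p1 → p0
  read 'a': p0 → p1
  read 'a': p1 → p5
  read 'a': p5 → p3
  read 'a': p3 → p2
  read 'b': p2 → p2
  read 'a': p2 → p2
  read 'a': p2 → p2
  end p2, rejected
w3:
  start at p1
  read 'b': p1 → p0
  read 'b': p0 → p4
  read 'b': p4 → p5
  read 'b': p5 → p3
  read 'a': p3 → p2
  read 'b': p2 → p2
  read 'b': p2 → p2
  read 'a': p2 → p2
  read 'b': p2 → p2
  end p2, rejected

w1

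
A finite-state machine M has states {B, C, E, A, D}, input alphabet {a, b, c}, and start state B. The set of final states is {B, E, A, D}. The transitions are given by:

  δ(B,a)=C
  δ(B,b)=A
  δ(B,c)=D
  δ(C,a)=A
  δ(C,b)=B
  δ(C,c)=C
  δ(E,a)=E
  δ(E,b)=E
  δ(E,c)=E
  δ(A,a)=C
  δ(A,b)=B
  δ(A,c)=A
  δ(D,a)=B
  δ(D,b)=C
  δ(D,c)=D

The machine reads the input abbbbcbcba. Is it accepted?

Yes

Trace: B -a-> C -b-> B -b-> A -b-> B -b-> A -c-> A -b-> B -c-> D -b-> C -a-> A
End state A is accepting.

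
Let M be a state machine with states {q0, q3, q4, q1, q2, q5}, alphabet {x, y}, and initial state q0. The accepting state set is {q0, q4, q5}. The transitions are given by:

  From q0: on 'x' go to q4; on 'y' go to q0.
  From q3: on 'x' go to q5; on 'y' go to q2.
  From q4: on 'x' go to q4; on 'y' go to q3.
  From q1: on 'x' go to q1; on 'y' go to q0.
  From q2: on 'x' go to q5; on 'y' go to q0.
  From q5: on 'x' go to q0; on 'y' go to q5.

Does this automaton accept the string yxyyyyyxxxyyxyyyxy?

start at q0
read 'y': q0 → q0
read 'x': q0 → q4
read 'y': q4 → q3
read 'y': q3 → q2
read 'y': q2 → q0
read 'y': q0 → q0
read 'y': q0 → q0
read 'x': q0 → q4
read 'x': q4 → q4
read 'x': q4 → q4
read 'y': q4 → q3
read 'y': q3 → q2
read 'x': q2 → q5
read 'y': q5 → q5
read 'y': q5 → q5
read 'y': q5 → q5
read 'x': q5 → q0
read 'y': q0 → q0
End state q0 is accepting.

Yes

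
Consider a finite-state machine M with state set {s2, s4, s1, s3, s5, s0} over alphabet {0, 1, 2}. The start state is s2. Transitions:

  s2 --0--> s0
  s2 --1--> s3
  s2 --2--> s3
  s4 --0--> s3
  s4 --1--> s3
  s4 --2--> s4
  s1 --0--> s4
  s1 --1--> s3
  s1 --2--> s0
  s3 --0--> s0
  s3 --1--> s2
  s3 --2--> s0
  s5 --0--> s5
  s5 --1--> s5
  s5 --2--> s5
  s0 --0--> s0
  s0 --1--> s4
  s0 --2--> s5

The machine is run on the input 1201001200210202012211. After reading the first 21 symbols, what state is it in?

s5

s2 → s3 → s0 → s0 → s4 → s3 → s0 → s4 → s4 → s3 → s0 → s5 → s5 → s5 → s5 → s5 → s5 → s5 → s5 → s5 → s5 → s5
After 21 symbols: s5.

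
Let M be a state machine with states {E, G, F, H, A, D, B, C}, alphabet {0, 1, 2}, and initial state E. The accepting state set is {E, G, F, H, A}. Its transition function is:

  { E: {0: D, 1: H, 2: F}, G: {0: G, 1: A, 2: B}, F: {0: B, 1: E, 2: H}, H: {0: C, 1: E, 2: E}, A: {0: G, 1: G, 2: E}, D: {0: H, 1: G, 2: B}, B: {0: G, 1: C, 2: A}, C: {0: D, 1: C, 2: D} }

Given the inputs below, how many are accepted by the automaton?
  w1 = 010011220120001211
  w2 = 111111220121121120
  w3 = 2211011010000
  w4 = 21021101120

w1: E → D → G → G → G → A → G → B → A → G → A → E → D → H → C → C → D → G → A  → end A, accepted
w2: E → H → E → H → E → H → E → F → H → C → C → D → G → A → E → H → E → F → B  → end B, rejected
w3: E → F → H → E → H → C → C → C → D → G → G → G → G → G  → end G, accepted
w4: E → F → E → D → B → C → C → D → G → A → E → D  → end D, rejected

2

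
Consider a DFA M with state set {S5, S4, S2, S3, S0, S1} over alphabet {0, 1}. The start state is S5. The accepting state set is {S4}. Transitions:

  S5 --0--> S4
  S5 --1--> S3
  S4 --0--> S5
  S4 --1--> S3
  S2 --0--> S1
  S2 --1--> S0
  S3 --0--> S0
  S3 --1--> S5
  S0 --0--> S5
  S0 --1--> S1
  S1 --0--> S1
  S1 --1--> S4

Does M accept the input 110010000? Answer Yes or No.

No

Trace: S5 -1-> S3 -1-> S5 -0-> S4 -0-> S5 -1-> S3 -0-> S0 -0-> S5 -0-> S4 -0-> S5
End state S5 is not accepting.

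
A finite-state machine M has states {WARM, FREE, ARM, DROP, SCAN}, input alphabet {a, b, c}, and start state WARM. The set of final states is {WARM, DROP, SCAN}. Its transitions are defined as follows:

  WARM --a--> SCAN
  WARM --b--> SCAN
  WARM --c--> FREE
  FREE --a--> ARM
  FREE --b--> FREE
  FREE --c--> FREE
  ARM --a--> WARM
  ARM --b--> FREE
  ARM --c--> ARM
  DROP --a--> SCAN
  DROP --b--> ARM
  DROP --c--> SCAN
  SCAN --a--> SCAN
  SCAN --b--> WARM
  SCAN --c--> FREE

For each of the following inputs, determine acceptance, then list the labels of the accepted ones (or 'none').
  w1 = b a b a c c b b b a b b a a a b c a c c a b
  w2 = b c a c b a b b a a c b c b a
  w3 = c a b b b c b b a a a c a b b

w1: WARM → SCAN → SCAN → WARM → SCAN → FREE → FREE → FREE → FREE → FREE → ARM → FREE → FREE → ARM → WARM → SCAN → WARM → FREE → ARM → ARM → ARM → WARM → SCAN  → end SCAN, accepted
w2: WARM → SCAN → FREE → ARM → ARM → FREE → ARM → FREE → FREE → ARM → WARM → FREE → FREE → FREE → FREE → ARM  → end ARM, rejected
w3: WARM → FREE → ARM → FREE → FREE → FREE → FREE → FREE → FREE → ARM → WARM → SCAN → FREE → ARM → FREE → FREE  → end FREE, rejected

w1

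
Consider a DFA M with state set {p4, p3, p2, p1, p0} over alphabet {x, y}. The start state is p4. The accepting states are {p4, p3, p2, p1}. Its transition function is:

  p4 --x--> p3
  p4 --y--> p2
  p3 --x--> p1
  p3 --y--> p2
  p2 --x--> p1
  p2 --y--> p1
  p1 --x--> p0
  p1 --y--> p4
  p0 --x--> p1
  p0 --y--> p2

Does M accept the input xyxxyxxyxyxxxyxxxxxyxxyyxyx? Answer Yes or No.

p4 → p3 → p2 → p1 → p0 → p2 → p1 → p0 → p2 → p1 → p4 → p3 → p1 → p0 → p2 → p1 → p0 → p1 → p0 → p1 → p4 → p3 → p1 → p4 → p2 → p1 → p4 → p3
End state p3 is accepting.

Yes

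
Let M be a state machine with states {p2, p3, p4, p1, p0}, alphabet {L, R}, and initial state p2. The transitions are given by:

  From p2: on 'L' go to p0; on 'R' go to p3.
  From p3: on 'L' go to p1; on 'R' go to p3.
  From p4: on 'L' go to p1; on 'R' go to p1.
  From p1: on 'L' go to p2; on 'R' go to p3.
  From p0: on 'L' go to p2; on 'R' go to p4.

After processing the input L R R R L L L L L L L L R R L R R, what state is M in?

p3

Trace: p2 -L-> p0 -R-> p4 -R-> p1 -R-> p3 -L-> p1 -L-> p2 -L-> p0 -L-> p2 -L-> p0 -L-> p2 -L-> p0 -L-> p2 -R-> p3 -R-> p3 -L-> p1 -R-> p3 -R-> p3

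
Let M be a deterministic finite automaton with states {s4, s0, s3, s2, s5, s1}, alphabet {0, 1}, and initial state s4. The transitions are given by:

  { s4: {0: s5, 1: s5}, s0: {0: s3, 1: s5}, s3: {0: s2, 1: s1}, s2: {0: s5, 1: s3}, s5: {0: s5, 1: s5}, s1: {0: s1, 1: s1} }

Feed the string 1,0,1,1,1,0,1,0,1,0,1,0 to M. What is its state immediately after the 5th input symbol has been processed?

Trace: s4 -1-> s5 -0-> s5 -1-> s5 -1-> s5 -1-> s5
After 5 symbols: s5.

s5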